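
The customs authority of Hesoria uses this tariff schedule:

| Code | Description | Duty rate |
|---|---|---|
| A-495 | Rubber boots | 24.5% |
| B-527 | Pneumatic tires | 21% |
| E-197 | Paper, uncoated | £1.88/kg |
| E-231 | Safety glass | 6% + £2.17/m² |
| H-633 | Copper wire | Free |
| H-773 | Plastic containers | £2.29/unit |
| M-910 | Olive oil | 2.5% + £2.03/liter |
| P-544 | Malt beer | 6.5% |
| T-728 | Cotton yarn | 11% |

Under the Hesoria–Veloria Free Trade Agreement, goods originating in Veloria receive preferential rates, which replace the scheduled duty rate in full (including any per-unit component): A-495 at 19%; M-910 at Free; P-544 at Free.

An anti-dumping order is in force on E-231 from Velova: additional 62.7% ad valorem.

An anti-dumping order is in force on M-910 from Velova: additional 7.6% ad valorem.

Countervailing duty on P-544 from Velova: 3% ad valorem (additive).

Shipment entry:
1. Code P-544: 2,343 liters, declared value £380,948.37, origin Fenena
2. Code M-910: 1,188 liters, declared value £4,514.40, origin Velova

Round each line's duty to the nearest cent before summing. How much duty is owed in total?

£27,629.23

Line 1 (P-544, Fenena, 2,343 liters, £380,948.37):
Base rate for P-544 is 6.5%.
P-544 has an FTA preferential rate, but origin Fenena is not Veloria; base rate stands.
The additional-duty order on P-544 targets Velova, not Fenena; it does not apply.
Duty = £380,948.37 × 6.5% = £24,761.64.
Line 2 (M-910, Velova, 1,188 liters, £4,514.40):
Base rate for M-910 is 2.5% + £2.03/liter.
M-910 has an FTA preferential rate, but origin Velova is not Veloria; base rate stands.
Additional duty on M-910 from Velova: +7.6%. Applied ad valorem rate: 2.5% + 7.6% = 10.1%.
Duty = £4,514.40 × 10.1% + 1,188 × £2.03 = £2,867.59.
Total = £24,761.64 + £2,867.59 = £27,629.23.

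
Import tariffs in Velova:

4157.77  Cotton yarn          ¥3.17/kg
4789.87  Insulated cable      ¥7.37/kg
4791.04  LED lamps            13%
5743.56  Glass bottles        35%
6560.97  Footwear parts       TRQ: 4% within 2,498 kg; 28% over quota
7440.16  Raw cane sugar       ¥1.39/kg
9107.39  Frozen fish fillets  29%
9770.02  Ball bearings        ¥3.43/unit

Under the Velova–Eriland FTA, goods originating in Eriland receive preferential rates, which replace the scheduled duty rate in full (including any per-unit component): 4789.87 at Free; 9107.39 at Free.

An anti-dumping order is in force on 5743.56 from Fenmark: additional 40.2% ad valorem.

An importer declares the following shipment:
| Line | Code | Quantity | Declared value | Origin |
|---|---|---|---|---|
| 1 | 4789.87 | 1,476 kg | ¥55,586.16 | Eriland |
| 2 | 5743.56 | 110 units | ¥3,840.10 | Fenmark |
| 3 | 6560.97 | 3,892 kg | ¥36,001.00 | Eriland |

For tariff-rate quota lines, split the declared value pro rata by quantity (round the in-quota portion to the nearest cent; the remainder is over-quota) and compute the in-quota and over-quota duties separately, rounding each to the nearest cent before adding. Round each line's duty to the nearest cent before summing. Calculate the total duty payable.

¥7,422.48

Line 1 (4789.87, Eriland, 1,476 kg, ¥55,586.16):
Base rate for 4789.87 is ¥7.37/kg.
Origin Eriland qualifies under the Velova–Eriland agreement and 4789.87 is covered: preferential rate Free applies instead.
Duty = ¥55,586.16 × 0% = ¥0.00.
Line 2 (5743.56, Fenmark, 110 units, ¥3,840.10):
Base rate for 5743.56 is 35%.
Additional duty on 5743.56 from Fenmark: +40.2%. Applied ad valorem rate: 35% + 40.2% = 75.2%.
Duty = ¥3,840.10 × 75.2% = ¥2,887.76.
Line 3 (6560.97, Eriland, 3,892 kg, ¥36,001.00):
Code 6560.97 is under a tariff-rate quota (threshold 2,498 kg). In-quota: 2,498 kg at 4%; over-quota: 1,394 kg at 28%.
Pro-rata value split: in-quota = ¥36,001.00 × 2,498/3,892 = ¥23,106.50; over-quota = ¥36,001.00 − ¥23,106.50 = ¥12,894.50.
In-quota duty = ¥23,106.50 × 4% = ¥924.26. Over-quota duty = ¥12,894.50 × 28% = ¥3,610.46.
Line duty = ¥924.26 + ¥3,610.46 = ¥4,534.72.
Total = ¥0.00 + ¥2,887.76 + ¥4,534.72 = ¥7,422.48.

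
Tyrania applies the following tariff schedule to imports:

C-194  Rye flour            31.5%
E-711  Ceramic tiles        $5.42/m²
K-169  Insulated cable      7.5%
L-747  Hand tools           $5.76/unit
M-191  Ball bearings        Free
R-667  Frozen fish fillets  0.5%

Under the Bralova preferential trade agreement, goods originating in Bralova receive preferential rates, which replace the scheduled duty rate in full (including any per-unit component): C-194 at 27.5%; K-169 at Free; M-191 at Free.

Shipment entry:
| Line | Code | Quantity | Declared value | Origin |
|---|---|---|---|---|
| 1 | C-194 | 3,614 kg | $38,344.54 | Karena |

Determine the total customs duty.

Line 1 (C-194, Karena, 3,614 kg, $38,344.54):
Base rate for C-194 is 31.5%.
C-194 has an FTA preferential rate, but origin Karena is not Bralova; base rate stands.
Duty = $38,344.54 × 31.5% = $12,078.53.

$12,078.53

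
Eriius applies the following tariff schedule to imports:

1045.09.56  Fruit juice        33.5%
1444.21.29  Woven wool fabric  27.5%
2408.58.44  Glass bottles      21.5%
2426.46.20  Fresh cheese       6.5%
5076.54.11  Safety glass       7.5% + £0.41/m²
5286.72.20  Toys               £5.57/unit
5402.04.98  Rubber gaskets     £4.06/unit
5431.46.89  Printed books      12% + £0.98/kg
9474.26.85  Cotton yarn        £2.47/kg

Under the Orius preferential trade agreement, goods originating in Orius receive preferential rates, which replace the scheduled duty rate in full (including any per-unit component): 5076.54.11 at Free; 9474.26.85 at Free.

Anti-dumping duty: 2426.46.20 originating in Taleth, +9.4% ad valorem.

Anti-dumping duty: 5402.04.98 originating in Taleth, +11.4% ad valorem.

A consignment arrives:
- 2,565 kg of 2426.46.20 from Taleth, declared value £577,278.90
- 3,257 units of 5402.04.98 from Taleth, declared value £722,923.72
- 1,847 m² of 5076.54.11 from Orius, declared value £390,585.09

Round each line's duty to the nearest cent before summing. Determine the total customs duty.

£187,424.07

Line 1 (2426.46.20, Taleth, 2,565 kg, £577,278.90):
Base rate for 2426.46.20 is 6.5%.
Additional duty on 2426.46.20 from Taleth: +9.4%. Applied ad valorem rate: 6.5% + 9.4% = 15.9%.
Duty = £577,278.90 × 15.9% = £91,787.35.
Line 2 (5402.04.98, Taleth, 3,257 units, £722,923.72):
Base rate for 5402.04.98 is £4.06/unit.
Additional duty on 5402.04.98 from Taleth: +11.4% ad valorem. Applied ad valorem rate = 11.4%.
Duty = £722,923.72 × 11.4% + 3,257 × £4.06 = £95,636.72.
Line 3 (5076.54.11, Orius, 1,847 m², £390,585.09):
Base rate for 5076.54.11 is 7.5% + £0.41/m².
Origin Orius qualifies under the Eriius–Orius agreement and 5076.54.11 is covered: preferential rate Free applies instead.
Duty = £390,585.09 × 0% = £0.00.
Total = £91,787.35 + £95,636.72 + £0.00 = £187,424.07.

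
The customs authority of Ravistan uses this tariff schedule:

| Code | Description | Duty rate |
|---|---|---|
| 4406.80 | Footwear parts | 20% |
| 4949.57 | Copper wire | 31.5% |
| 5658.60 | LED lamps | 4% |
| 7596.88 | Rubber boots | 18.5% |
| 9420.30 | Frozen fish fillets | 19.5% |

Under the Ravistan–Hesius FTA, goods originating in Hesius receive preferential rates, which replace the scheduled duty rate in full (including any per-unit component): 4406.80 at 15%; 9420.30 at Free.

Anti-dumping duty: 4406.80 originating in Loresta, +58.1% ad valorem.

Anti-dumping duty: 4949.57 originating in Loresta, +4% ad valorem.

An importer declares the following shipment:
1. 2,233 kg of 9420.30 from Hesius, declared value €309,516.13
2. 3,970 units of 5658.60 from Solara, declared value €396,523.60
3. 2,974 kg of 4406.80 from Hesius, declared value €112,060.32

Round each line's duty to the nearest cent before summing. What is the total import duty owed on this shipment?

Line 1 (9420.30, Hesius, 2,233 kg, €309,516.13):
Base rate for 9420.30 is 19.5%.
Origin Hesius qualifies under the Ravistan–Hesius agreement and 9420.30 is covered: preferential rate Free applies instead.
Duty = €309,516.13 × 0% = €0.00.
Line 2 (5658.60, Solara, 3,970 units, €396,523.60):
Base rate for 5658.60 is 4%.
Duty = €396,523.60 × 4% = €15,860.94.
Line 3 (4406.80, Hesius, 2,974 kg, €112,060.32):
Base rate for 4406.80 is 20%.
Origin Hesius qualifies under the Ravistan–Hesius agreement and 4406.80 is covered: preferential rate 15% applies instead.
The additional-duty order on 4406.80 targets Loresta, not Hesius; it does not apply.
Duty = €112,060.32 × 15% = €16,809.05.
Total = €0.00 + €15,860.94 + €16,809.05 = €32,669.99.

€32,669.99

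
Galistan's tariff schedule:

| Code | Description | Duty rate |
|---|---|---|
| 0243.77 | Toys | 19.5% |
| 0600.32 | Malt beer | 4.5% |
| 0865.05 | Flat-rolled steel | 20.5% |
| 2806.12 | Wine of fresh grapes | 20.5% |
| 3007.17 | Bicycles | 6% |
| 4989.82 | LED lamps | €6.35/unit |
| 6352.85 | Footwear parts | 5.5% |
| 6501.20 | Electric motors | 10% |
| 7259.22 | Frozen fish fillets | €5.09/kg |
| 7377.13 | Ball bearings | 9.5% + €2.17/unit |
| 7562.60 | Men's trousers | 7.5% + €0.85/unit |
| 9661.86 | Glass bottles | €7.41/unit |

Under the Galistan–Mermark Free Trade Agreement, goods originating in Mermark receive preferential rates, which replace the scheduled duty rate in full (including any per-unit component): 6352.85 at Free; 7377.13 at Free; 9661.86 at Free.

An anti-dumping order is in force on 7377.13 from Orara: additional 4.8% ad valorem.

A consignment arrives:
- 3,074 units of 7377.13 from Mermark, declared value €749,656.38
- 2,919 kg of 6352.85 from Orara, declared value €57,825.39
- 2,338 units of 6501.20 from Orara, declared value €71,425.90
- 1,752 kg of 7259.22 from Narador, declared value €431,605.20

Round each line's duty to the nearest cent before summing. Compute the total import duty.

€19,240.67

Line 1 (7377.13, Mermark, 3,074 units, €749,656.38):
Base rate for 7377.13 is 9.5% + €2.17/unit.
Origin Mermark qualifies under the Galistan–Mermark agreement and 7377.13 is covered: preferential rate Free applies instead.
The additional-duty order on 7377.13 targets Orara, not Mermark; it does not apply.
Duty = €749,656.38 × 0% = €0.00.
Line 2 (6352.85, Orara, 2,919 kg, €57,825.39):
Base rate for 6352.85 is 5.5%.
6352.85 has an FTA preferential rate, but origin Orara is not Mermark; base rate stands.
Duty = €57,825.39 × 5.5% = €3,180.40.
Line 3 (6501.20, Orara, 2,338 units, €71,425.90):
Base rate for 6501.20 is 10%.
Duty = €71,425.90 × 10% = €7,142.59.
Line 4 (7259.22, Narador, 1,752 kg, €431,605.20):
Base rate for 7259.22 is €5.09/kg.
Duty = 1,752 × €5.09 = €8,917.68.
Total = €0.00 + €3,180.40 + €7,142.59 + €8,917.68 = €19,240.67.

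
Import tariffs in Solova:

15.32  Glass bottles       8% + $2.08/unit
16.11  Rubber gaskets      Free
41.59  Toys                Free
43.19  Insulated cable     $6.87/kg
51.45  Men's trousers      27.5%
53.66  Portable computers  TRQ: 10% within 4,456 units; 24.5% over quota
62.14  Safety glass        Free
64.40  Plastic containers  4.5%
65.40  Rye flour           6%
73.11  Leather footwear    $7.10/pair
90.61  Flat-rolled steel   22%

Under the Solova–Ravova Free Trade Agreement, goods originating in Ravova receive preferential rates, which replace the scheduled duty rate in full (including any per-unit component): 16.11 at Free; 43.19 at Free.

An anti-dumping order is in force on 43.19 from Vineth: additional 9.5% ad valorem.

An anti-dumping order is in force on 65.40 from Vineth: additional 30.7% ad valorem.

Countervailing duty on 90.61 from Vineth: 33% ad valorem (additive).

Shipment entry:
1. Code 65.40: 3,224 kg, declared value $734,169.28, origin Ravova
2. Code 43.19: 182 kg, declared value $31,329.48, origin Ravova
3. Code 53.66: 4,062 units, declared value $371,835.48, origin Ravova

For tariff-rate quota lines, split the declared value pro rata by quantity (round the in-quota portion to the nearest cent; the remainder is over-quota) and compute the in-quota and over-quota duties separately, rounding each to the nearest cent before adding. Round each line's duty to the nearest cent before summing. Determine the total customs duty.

Line 1 (65.40, Ravova, 3,224 kg, $734,169.28):
Base rate for 65.40 is 6%.
Origin Ravova is the FTA partner but 65.40 is not on the preference list; base rate stands.
The additional-duty order on 65.40 targets Vineth, not Ravova; it does not apply.
Duty = $734,169.28 × 6% = $44,050.16.
Line 2 (43.19, Ravova, 182 kg, $31,329.48):
Base rate for 43.19 is $6.87/kg.
Origin Ravova qualifies under the Solova–Ravova agreement and 43.19 is covered: preferential rate Free applies instead.
The additional-duty order on 43.19 targets Vineth, not Ravova; it does not apply.
Duty = $31,329.48 × 0% = $0.00.
Line 3 (53.66, Ravova, 4,062 units, $371,835.48):
Code 53.66 is under a tariff-rate quota (threshold 4,456 units). Quantity 4,062 units is within the quota, so the in-quota rate 10% applies to the full value.
Duty = $371,835.48 × 10% = $37,183.55.
Total = $44,050.16 + $0.00 + $37,183.55 = $81,233.71.

$81,233.71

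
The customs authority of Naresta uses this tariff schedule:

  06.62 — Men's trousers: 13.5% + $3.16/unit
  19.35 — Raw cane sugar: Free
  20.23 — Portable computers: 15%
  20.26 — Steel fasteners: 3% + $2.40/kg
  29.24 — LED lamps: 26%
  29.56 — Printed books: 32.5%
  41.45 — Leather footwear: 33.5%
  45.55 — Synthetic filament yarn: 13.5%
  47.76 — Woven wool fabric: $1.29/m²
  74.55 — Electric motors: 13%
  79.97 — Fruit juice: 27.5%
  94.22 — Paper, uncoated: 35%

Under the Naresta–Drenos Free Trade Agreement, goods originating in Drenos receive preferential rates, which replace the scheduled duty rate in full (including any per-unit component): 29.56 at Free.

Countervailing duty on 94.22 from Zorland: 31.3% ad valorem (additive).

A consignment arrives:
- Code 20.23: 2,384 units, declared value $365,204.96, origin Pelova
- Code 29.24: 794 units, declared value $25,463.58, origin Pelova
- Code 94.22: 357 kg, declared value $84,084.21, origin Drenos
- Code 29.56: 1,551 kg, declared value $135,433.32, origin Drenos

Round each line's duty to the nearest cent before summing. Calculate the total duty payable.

Line 1 (20.23, Pelova, 2,384 units, $365,204.96):
Base rate for 20.23 is 15%.
Duty = $365,204.96 × 15% = $54,780.74.
Line 2 (29.24, Pelova, 794 units, $25,463.58):
Base rate for 29.24 is 26%.
Duty = $25,463.58 × 26% = $6,620.53.
Line 3 (94.22, Drenos, 357 kg, $84,084.21):
Base rate for 94.22 is 35%.
Origin Drenos is the FTA partner but 94.22 is not on the preference list; base rate stands.
The additional-duty order on 94.22 targets Zorland, not Drenos; it does not apply.
Duty = $84,084.21 × 35% = $29,429.47.
Line 4 (29.56, Drenos, 1,551 kg, $135,433.32):
Base rate for 29.56 is 32.5%.
Origin Drenos qualifies under the Naresta–Drenos agreement and 29.56 is covered: preferential rate Free applies instead.
Duty = $135,433.32 × 0% = $0.00.
Total = $54,780.74 + $6,620.53 + $29,429.47 + $0.00 = $90,830.74.

$90,830.74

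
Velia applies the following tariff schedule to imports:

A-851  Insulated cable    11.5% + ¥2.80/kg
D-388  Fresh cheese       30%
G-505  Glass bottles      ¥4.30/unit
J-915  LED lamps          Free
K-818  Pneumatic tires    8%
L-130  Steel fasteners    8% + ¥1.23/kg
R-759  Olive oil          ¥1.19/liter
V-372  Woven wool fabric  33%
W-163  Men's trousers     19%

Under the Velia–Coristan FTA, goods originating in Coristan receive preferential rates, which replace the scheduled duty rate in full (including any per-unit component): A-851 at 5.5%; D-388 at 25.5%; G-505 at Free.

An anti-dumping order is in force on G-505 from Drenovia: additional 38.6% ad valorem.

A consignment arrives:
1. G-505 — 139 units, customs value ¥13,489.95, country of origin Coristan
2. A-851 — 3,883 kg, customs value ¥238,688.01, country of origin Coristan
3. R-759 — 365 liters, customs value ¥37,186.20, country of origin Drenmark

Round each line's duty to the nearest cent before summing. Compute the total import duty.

¥13,562.19

Line 1 (G-505, Coristan, 139 units, ¥13,489.95):
Base rate for G-505 is ¥4.30/unit.
Origin Coristan qualifies under the Velia–Coristan agreement and G-505 is covered: preferential rate Free applies instead.
The additional-duty order on G-505 targets Drenovia, not Coristan; it does not apply.
Duty = ¥13,489.95 × 0% = ¥0.00.
Line 2 (A-851, Coristan, 3,883 kg, ¥238,688.01):
Base rate for A-851 is 11.5% + ¥2.80/kg.
Origin Coristan qualifies under the Velia–Coristan agreement and A-851 is covered: preferential rate 5.5% applies instead.
Duty = ¥238,688.01 × 5.5% = ¥13,127.84.
Line 3 (R-759, Drenmark, 365 liters, ¥37,186.20):
Base rate for R-759 is ¥1.19/liter.
Duty = 365 × ¥1.19 = ¥434.35.
Total = ¥0.00 + ¥13,127.84 + ¥434.35 = ¥13,562.19.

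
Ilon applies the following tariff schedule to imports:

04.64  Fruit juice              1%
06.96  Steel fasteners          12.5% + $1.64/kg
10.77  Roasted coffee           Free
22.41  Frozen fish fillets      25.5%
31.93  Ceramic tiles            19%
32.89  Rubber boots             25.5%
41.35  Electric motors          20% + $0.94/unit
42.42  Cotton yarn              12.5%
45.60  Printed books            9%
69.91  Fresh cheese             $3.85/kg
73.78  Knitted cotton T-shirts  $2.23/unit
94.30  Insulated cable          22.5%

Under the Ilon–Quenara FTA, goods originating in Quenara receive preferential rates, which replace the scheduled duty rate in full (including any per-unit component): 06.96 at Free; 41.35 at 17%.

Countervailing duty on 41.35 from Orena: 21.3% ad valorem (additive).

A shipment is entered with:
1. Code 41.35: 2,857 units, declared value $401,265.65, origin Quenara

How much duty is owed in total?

$68,215.16

Line 1 (41.35, Quenara, 2,857 units, $401,265.65):
Base rate for 41.35 is 20% + $0.94/unit.
Origin Quenara qualifies under the Ilon–Quenara agreement and 41.35 is covered: preferential rate 17% applies instead.
The additional-duty order on 41.35 targets Orena, not Quenara; it does not apply.
Duty = $401,265.65 × 17% = $68,215.16.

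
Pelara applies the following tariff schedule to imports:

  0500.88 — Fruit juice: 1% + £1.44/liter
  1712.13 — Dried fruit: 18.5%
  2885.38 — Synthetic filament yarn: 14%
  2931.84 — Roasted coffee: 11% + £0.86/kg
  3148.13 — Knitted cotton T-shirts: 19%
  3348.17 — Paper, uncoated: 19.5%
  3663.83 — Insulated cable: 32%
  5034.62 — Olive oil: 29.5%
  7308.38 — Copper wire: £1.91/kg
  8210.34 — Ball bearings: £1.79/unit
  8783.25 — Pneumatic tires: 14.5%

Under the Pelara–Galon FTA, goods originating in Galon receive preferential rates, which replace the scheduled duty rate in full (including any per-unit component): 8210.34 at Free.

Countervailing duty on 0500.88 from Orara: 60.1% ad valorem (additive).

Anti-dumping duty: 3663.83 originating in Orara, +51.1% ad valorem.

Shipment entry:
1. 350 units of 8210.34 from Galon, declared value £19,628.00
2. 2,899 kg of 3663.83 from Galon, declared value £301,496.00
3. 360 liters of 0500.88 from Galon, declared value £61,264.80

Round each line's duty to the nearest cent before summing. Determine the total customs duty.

Line 1 (8210.34, Galon, 350 units, £19,628.00):
Base rate for 8210.34 is £1.79/unit.
Origin Galon qualifies under the Pelara–Galon agreement and 8210.34 is covered: preferential rate Free applies instead.
Duty = £19,628.00 × 0% = £0.00.
Line 2 (3663.83, Galon, 2,899 kg, £301,496.00):
Base rate for 3663.83 is 32%.
Origin Galon is the FTA partner but 3663.83 is not on the preference list; base rate stands.
The additional-duty order on 3663.83 targets Orara, not Galon; it does not apply.
Duty = £301,496.00 × 32% = £96,478.72.
Line 3 (0500.88, Galon, 360 liters, £61,264.80):
Base rate for 0500.88 is 1% + £1.44/liter.
Origin Galon is the FTA partner but 0500.88 is not on the preference list; base rate stands.
The additional-duty order on 0500.88 targets Orara, not Galon; it does not apply.
Duty = £61,264.80 × 1% + 360 × £1.44 = £1,131.05.
Total = £0.00 + £96,478.72 + £1,131.05 = £97,609.77.

£97,609.77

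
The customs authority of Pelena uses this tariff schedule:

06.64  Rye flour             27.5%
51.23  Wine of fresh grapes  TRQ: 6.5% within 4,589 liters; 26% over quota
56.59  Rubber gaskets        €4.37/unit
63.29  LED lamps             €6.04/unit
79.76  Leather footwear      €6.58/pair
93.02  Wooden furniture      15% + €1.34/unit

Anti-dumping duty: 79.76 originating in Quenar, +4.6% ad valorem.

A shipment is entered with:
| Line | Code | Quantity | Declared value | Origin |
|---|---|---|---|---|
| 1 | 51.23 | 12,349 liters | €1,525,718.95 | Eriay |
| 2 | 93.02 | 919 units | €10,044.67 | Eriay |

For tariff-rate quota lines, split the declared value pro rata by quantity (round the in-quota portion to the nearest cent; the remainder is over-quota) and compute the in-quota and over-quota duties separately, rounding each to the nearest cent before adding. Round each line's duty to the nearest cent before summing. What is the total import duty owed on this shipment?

€288,865.75

Line 1 (51.23, Eriay, 12,349 liters, €1,525,718.95):
Code 51.23 is under a tariff-rate quota (threshold 4,589 liters). In-quota: 4,589 liters at 6.5%; over-quota: 7,760 liters at 26%.
Pro-rata value split: in-quota = €1,525,718.95 × 4,589/12,349 = €566,970.95; over-quota = €1,525,718.95 − €566,970.95 = €958,748.00.
In-quota duty = €566,970.95 × 6.5% = €36,853.11. Over-quota duty = €958,748.00 × 26% = €249,274.48.
Line duty = €36,853.11 + €249,274.48 = €286,127.59.
Line 2 (93.02, Eriay, 919 units, €10,044.67):
Base rate for 93.02 is 15% + €1.34/unit.
Duty = €10,044.67 × 15% + 919 × €1.34 = €2,738.16.
Total = €286,127.59 + €2,738.16 = €288,865.75.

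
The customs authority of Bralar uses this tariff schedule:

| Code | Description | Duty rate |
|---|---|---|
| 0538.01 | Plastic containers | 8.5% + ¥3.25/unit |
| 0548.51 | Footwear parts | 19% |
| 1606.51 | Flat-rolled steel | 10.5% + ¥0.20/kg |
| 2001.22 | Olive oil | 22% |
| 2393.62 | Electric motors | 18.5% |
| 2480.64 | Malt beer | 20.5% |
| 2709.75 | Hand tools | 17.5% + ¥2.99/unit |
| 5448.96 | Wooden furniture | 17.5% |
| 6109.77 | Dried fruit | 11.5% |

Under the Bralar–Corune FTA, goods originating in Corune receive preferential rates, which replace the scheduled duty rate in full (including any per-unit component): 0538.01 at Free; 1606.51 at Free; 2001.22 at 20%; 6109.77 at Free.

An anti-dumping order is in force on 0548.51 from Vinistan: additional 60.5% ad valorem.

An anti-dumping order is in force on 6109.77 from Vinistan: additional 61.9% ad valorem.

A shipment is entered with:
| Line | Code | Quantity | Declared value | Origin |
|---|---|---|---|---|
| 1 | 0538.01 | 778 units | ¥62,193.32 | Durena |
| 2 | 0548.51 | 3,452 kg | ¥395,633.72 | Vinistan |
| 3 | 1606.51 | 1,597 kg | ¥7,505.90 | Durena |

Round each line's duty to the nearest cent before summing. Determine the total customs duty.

Line 1 (0538.01, Durena, 778 units, ¥62,193.32):
Base rate for 0538.01 is 8.5% + ¥3.25/unit.
0538.01 has an FTA preferential rate, but origin Durena is not Corune; base rate stands.
Duty = ¥62,193.32 × 8.5% + 778 × ¥3.25 = ¥7,814.93.
Line 2 (0548.51, Vinistan, 3,452 kg, ¥395,633.72):
Base rate for 0548.51 is 19%.
Additional duty on 0548.51 from Vinistan: +60.5%. Applied ad valorem rate: 19% + 60.5% = 79.5%.
Duty = ¥395,633.72 × 79.5% = ¥314,528.81.
Line 3 (1606.51, Durena, 1,597 kg, ¥7,505.90):
Base rate for 1606.51 is 10.5% + ¥0.20/kg.
1606.51 has an FTA preferential rate, but origin Durena is not Corune; base rate stands.
Duty = ¥7,505.90 × 10.5% + 1,597 × ¥0.20 = ¥1,107.52.
Total = ¥7,814.93 + ¥314,528.81 + ¥1,107.52 = ¥323,451.26.

¥323,451.26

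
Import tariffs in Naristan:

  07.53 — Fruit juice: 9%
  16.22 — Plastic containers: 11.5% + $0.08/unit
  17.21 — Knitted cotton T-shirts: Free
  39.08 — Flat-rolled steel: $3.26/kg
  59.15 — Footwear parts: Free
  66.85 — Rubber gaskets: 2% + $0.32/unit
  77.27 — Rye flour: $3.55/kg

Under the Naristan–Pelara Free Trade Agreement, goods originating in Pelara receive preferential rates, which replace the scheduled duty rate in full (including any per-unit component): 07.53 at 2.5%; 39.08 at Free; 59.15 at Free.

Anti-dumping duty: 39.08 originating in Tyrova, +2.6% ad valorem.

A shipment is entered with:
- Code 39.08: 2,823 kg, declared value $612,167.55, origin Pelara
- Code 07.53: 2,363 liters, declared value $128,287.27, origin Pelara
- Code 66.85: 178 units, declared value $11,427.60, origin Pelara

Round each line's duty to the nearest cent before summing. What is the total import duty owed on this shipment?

Line 1 (39.08, Pelara, 2,823 kg, $612,167.55):
Base rate for 39.08 is $3.26/kg.
Origin Pelara qualifies under the Naristan–Pelara agreement and 39.08 is covered: preferential rate Free applies instead.
The additional-duty order on 39.08 targets Tyrova, not Pelara; it does not apply.
Duty = $612,167.55 × 0% = $0.00.
Line 2 (07.53, Pelara, 2,363 liters, $128,287.27):
Base rate for 07.53 is 9%.
Origin Pelara qualifies under the Naristan–Pelara agreement and 07.53 is covered: preferential rate 2.5% applies instead.
Duty = $128,287.27 × 2.5% = $3,207.18.
Line 3 (66.85, Pelara, 178 units, $11,427.60):
Base rate for 66.85 is 2% + $0.32/unit.
Origin Pelara is the FTA partner but 66.85 is not on the preference list; base rate stands.
Duty = $11,427.60 × 2% + 178 × $0.32 = $285.51.
Total = $0.00 + $3,207.18 + $285.51 = $3,492.69.

$3,492.69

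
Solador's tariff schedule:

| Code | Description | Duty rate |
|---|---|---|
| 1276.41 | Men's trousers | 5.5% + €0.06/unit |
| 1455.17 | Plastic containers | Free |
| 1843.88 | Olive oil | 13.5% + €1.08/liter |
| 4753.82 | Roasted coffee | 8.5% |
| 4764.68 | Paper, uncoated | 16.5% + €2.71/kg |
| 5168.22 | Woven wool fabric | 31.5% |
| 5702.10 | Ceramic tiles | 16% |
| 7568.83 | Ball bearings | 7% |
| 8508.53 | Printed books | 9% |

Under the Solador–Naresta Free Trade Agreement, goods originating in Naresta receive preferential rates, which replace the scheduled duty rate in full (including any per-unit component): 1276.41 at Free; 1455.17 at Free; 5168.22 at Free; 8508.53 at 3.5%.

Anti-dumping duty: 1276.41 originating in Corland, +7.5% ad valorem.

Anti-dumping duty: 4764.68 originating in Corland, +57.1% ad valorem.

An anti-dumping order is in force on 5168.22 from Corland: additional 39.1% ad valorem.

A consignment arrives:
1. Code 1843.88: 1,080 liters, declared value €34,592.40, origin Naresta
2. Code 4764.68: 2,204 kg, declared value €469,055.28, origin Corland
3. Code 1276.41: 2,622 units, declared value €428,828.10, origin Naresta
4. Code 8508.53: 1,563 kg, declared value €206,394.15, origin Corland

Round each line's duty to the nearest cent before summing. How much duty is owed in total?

€375,609.37

Line 1 (1843.88, Naresta, 1,080 liters, €34,592.40):
Base rate for 1843.88 is 13.5% + €1.08/liter.
Origin Naresta is the FTA partner but 1843.88 is not on the preference list; base rate stands.
Duty = €34,592.40 × 13.5% + 1,080 × €1.08 = €5,836.37.
Line 2 (4764.68, Corland, 2,204 kg, €469,055.28):
Base rate for 4764.68 is 16.5% + €2.71/kg.
Additional duty on 4764.68 from Corland: +57.1%. Applied ad valorem rate: 16.5% + 57.1% = 73.6%.
Duty = €469,055.28 × 73.6% + 2,204 × €2.71 = €351,197.53.
Line 3 (1276.41, Naresta, 2,622 units, €428,828.10):
Base rate for 1276.41 is 5.5% + €0.06/unit.
Origin Naresta qualifies under the Solador–Naresta agreement and 1276.41 is covered: preferential rate Free applies instead.
The additional-duty order on 1276.41 targets Corland, not Naresta; it does not apply.
Duty = €428,828.10 × 0% = €0.00.
Line 4 (8508.53, Corland, 1,563 kg, €206,394.15):
Base rate for 8508.53 is 9%.
8508.53 has an FTA preferential rate, but origin Corland is not Naresta; base rate stands.
Duty = €206,394.15 × 9% = €18,575.47.
Total = €5,836.37 + €351,197.53 + €0.00 + €18,575.47 = €375,609.37.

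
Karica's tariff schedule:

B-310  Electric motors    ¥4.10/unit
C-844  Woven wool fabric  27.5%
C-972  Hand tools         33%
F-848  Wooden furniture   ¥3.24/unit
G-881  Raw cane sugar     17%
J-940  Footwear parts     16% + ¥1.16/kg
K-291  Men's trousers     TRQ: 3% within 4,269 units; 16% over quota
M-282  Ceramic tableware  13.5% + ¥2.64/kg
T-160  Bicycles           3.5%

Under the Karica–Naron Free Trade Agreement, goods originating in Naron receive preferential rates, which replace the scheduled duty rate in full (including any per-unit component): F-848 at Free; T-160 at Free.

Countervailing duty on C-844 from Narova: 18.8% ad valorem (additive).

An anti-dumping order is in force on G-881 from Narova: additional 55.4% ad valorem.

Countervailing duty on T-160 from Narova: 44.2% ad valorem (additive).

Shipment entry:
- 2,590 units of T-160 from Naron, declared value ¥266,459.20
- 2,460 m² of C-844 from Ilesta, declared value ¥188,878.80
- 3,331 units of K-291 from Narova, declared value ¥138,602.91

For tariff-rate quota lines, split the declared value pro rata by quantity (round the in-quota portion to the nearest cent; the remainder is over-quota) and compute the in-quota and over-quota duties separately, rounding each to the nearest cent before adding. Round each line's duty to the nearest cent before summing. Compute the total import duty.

Line 1 (T-160, Naron, 2,590 units, ¥266,459.20):
Base rate for T-160 is 3.5%.
Origin Naron qualifies under the Karica–Naron agreement and T-160 is covered: preferential rate Free applies instead.
The additional-duty order on T-160 targets Narova, not Naron; it does not apply.
Duty = ¥266,459.20 × 0% = ¥0.00.
Line 2 (C-844, Ilesta, 2,460 m², ¥188,878.80):
Base rate for C-844 is 27.5%.
The additional-duty order on C-844 targets Narova, not Ilesta; it does not apply.
Duty = ¥188,878.80 × 27.5% = ¥51,941.67.
Line 3 (K-291, Narova, 3,331 units, ¥138,602.91):
Code K-291 is under a tariff-rate quota (threshold 4,269 units). Quantity 3,331 units is within the quota, so the in-quota rate 3% applies to the full value.
Duty = ¥138,602.91 × 3% = ¥4,158.09.
Total = ¥0.00 + ¥51,941.67 + ¥4,158.09 = ¥56,099.76.

¥56,099.76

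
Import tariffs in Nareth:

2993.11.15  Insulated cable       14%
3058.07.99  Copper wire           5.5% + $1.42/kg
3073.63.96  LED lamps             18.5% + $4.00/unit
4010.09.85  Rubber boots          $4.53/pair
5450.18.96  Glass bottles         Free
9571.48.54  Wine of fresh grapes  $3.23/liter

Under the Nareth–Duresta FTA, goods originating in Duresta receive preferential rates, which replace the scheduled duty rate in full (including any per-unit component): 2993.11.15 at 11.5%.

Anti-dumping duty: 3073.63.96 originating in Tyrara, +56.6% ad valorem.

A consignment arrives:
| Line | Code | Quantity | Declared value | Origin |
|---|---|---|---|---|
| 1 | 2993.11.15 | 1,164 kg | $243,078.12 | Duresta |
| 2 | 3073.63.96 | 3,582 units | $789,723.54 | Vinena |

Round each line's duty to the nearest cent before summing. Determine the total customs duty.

Line 1 (2993.11.15, Duresta, 1,164 kg, $243,078.12):
Base rate for 2993.11.15 is 14%.
Origin Duresta qualifies under the Nareth–Duresta agreement and 2993.11.15 is covered: preferential rate 11.5% applies instead.
Duty = $243,078.12 × 11.5% = $27,953.98.
Line 2 (3073.63.96, Vinena, 3,582 units, $789,723.54):
Base rate for 3073.63.96 is 18.5% + $4.00/unit.
The additional-duty order on 3073.63.96 targets Tyrara, not Vinena; it does not apply.
Duty = $789,723.54 × 18.5% + 3,582 × $4.00 = $160,426.85.
Total = $27,953.98 + $160,426.85 = $188,380.83.

$188,380.83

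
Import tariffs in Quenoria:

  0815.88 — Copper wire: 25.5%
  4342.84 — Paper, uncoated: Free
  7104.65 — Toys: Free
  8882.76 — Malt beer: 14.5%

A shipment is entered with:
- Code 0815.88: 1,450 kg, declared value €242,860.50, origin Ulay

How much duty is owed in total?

Line 1 (0815.88, Ulay, 1,450 kg, €242,860.50):
Base rate for 0815.88 is 25.5%.
Duty = €242,860.50 × 25.5% = €61,929.43.

€61,929.43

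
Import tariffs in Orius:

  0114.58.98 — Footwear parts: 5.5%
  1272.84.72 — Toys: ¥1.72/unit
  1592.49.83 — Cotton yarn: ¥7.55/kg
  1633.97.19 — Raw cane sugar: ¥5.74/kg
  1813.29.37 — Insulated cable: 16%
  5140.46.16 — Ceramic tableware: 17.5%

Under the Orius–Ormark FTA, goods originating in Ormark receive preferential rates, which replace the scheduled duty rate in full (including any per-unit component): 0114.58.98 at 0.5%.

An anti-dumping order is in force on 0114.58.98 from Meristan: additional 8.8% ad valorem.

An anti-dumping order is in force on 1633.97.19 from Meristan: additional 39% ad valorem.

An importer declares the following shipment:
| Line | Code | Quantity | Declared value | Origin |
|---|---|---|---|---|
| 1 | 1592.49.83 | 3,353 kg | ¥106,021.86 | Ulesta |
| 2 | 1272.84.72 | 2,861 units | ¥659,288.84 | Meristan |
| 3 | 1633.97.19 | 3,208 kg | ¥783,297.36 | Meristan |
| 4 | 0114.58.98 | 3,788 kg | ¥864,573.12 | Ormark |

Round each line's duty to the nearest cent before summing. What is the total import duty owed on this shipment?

¥358,458.83

Line 1 (1592.49.83, Ulesta, 3,353 kg, ¥106,021.86):
Base rate for 1592.49.83 is ¥7.55/kg.
Duty = 3,353 × ¥7.55 = ¥25,315.15.
Line 2 (1272.84.72, Meristan, 2,861 units, ¥659,288.84):
Base rate for 1272.84.72 is ¥1.72/unit.
Duty = 2,861 × ¥1.72 = ¥4,920.92.
Line 3 (1633.97.19, Meristan, 3,208 kg, ¥783,297.36):
Base rate for 1633.97.19 is ¥5.74/kg.
Additional duty on 1633.97.19 from Meristan: +39% ad valorem. Applied ad valorem rate = 39%.
Duty = ¥783,297.36 × 39% + 3,208 × ¥5.74 = ¥323,899.89.
Line 4 (0114.58.98, Ormark, 3,788 kg, ¥864,573.12):
Base rate for 0114.58.98 is 5.5%.
Origin Ormark qualifies under the Orius–Ormark agreement and 0114.58.98 is covered: preferential rate 0.5% applies instead.
The additional-duty order on 0114.58.98 targets Meristan, not Ormark; it does not apply.
Duty = ¥864,573.12 × 0.5% = ¥4,322.87.
Total = ¥25,315.15 + ¥4,920.92 + ¥323,899.89 + ¥4,322.87 = ¥358,458.83.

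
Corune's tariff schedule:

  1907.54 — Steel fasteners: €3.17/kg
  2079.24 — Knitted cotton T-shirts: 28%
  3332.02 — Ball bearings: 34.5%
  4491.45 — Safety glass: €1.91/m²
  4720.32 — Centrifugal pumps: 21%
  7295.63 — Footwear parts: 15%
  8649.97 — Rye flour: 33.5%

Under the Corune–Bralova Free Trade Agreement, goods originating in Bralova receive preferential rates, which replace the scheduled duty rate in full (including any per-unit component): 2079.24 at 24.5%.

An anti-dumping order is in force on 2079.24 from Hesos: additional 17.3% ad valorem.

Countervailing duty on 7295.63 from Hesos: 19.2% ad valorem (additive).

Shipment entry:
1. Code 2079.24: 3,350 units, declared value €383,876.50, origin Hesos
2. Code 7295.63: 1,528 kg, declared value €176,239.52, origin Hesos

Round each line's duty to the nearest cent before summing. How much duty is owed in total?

Line 1 (2079.24, Hesos, 3,350 units, €383,876.50):
Base rate for 2079.24 is 28%.
2079.24 has an FTA preferential rate, but origin Hesos is not Bralova; base rate stands.
Additional duty on 2079.24 from Hesos: +17.3%. Applied ad valorem rate: 28% + 17.3% = 45.3%.
Duty = €383,876.50 × 45.3% = €173,896.05.
Line 2 (7295.63, Hesos, 1,528 kg, €176,239.52):
Base rate for 7295.63 is 15%.
Additional duty on 7295.63 from Hesos: +19.2%. Applied ad valorem rate: 15% + 19.2% = 34.2%.
Duty = €176,239.52 × 34.2% = €60,273.92.
Total = €173,896.05 + €60,273.92 = €234,169.97.

€234,169.97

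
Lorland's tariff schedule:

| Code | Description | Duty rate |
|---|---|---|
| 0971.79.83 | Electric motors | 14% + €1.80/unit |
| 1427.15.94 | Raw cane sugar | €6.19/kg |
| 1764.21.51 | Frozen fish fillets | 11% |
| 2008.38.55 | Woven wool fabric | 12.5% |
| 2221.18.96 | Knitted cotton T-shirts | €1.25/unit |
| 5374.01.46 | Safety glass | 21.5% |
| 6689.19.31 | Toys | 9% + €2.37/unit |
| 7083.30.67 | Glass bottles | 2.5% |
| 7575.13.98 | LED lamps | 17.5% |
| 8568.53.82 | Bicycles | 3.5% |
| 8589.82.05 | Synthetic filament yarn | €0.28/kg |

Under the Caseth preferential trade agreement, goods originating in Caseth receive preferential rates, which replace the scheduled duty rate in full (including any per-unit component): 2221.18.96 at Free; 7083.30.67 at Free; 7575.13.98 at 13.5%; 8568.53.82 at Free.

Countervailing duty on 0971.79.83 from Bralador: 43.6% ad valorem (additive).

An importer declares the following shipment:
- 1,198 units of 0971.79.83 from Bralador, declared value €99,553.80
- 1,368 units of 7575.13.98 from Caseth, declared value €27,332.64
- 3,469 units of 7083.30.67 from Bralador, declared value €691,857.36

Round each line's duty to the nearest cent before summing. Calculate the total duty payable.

€80,485.73

Line 1 (0971.79.83, Bralador, 1,198 units, €99,553.80):
Base rate for 0971.79.83 is 14% + €1.80/unit.
Additional duty on 0971.79.83 from Bralador: +43.6%. Applied ad valorem rate: 14% + 43.6% = 57.6%.
Duty = €99,553.80 × 57.6% + 1,198 × €1.80 = €59,499.39.
Line 2 (7575.13.98, Caseth, 1,368 units, €27,332.64):
Base rate for 7575.13.98 is 17.5%.
Origin Caseth qualifies under the Lorland–Caseth agreement and 7575.13.98 is covered: preferential rate 13.5% applies instead.
Duty = €27,332.64 × 13.5% = €3,689.91.
Line 3 (7083.30.67, Bralador, 3,469 units, €691,857.36):
Base rate for 7083.30.67 is 2.5%.
7083.30.67 has an FTA preferential rate, but origin Bralador is not Caseth; base rate stands.
Duty = €691,857.36 × 2.5% = €17,296.43.
Total = €59,499.39 + €3,689.91 + €17,296.43 = €80,485.73.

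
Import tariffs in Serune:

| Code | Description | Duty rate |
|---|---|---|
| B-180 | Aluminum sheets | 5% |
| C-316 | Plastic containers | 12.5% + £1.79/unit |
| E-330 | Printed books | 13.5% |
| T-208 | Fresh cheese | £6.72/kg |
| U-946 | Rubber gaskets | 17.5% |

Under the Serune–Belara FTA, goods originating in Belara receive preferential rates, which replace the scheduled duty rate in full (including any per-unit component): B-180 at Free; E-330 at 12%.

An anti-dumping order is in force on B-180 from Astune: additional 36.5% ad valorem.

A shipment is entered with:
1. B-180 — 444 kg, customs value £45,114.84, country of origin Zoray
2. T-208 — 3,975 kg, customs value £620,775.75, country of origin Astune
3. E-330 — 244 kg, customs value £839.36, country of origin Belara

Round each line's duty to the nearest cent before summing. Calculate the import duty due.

Line 1 (B-180, Zoray, 444 kg, £45,114.84):
Base rate for B-180 is 5%.
B-180 has an FTA preferential rate, but origin Zoray is not Belara; base rate stands.
The additional-duty order on B-180 targets Astune, not Zoray; it does not apply.
Duty = £45,114.84 × 5% = £2,255.74.
Line 2 (T-208, Astune, 3,975 kg, £620,775.75):
Base rate for T-208 is £6.72/kg.
Duty = 3,975 × £6.72 = £26,712.00.
Line 3 (E-330, Belara, 244 kg, £839.36):
Base rate for E-330 is 13.5%.
Origin Belara qualifies under the Serune–Belara agreement and E-330 is covered: preferential rate 12% applies instead.
Duty = £839.36 × 12% = £100.72.
Total = £2,255.74 + £26,712.00 + £100.72 = £29,068.46.

£29,068.46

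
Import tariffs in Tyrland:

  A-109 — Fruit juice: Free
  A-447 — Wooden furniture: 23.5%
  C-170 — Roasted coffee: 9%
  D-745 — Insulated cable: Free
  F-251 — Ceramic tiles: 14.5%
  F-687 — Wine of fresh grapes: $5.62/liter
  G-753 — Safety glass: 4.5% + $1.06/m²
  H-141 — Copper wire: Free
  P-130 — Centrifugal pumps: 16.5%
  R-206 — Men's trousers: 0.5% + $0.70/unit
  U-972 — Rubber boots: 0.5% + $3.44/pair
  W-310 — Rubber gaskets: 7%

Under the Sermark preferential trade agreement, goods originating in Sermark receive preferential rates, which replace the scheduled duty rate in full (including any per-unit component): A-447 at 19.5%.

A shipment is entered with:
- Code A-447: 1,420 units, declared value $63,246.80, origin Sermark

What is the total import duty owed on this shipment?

$12,333.13

Line 1 (A-447, Sermark, 1,420 units, $63,246.80):
Base rate for A-447 is 23.5%.
Origin Sermark qualifies under the Tyrland–Sermark agreement and A-447 is covered: preferential rate 19.5% applies instead.
Duty = $63,246.80 × 19.5% = $12,333.13.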